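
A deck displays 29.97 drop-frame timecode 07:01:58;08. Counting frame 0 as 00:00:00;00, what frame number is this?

758790

Complete 10-minute blocks: 42, each 17982 frames → 755244.
Remaining 1 whole minute in the current block: 1800 + 0 × 1798 = 1800 frames.
Within the current minute: 58 × 30 + 8 − 2 = 1746 (labels ;00/;01 skipped at this minute). Total = 755244 + 1800 + 1746 = 758790.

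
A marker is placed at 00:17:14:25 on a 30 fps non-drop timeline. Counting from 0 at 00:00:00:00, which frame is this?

frame 31045

Total seconds to the label: (0 × 3600 + 17 × 60 + 14) = 1034.
Frame index = 1034 × 30 + 25 = 31045.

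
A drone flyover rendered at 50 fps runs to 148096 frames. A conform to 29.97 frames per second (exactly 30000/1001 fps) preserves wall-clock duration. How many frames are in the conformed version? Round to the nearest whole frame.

88769 frames

Frames at target rate = 148096 × (30000/1001) / (50) = 6835200/77 ≈ 88768.831.
Nearest whole frame: 88769.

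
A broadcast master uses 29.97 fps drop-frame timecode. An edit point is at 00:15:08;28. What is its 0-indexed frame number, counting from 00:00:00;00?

As if non-drop at 30 labels/s: (0 × 3600 + 15 × 60 + 8) × 30 + 28 = 27268.
Minute boundaries passed: 15; those not divisible by 10: 15 − 1 = 14; dropped labels = 2 × 14 = 28.
Actual frame index = 27268 − 28 = 27240.

27240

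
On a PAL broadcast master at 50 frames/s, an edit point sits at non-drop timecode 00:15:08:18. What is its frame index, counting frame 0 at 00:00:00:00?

45418

Total seconds to the label: (0 × 3600 + 15 × 60 + 8) = 908.
Frame index = 908 × 50 + 18 = 45418.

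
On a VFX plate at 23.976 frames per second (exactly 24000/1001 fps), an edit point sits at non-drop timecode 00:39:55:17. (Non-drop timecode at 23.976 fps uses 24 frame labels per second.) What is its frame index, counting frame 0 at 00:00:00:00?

Total seconds to the label: (0 × 3600 + 39 × 60 + 55) = 2395.
Frame index = 2395 × 24 + 17 = 57497.

57497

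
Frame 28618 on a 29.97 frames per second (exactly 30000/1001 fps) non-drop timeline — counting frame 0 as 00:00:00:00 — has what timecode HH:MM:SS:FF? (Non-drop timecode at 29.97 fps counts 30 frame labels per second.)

00:15:53:28

28618 ÷ 30 = 953 full seconds, remainder 28 frames.
953 s = 0 h 15 min 53 s.
Timecode: 00:15:53:28.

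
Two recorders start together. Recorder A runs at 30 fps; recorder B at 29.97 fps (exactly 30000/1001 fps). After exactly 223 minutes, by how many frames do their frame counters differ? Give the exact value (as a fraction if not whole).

223 min = 13380 s.
A emits 30 × 13380 = 401400 frames; B emits 30000/1001 × 13380 = 401400000/1001.
Difference = 401400/1001 frames (≈ 400.9990); B is behind A.

401400/1001 frames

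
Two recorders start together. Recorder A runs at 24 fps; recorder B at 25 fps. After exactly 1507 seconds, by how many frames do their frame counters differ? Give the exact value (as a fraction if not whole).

A emits 24 × 1507 = 36168 frames; B emits 25 × 1507 = 37675.
Difference = 1507 frames; B is ahead of A.

1507 frames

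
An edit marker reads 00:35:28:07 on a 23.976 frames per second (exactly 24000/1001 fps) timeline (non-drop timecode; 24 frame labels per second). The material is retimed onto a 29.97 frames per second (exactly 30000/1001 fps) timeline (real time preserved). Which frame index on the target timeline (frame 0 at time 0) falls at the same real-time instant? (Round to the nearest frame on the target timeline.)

Source frame index: (0×3600 + 35×60 + 28) × 24 + 7 = 51079.
Real time: 51079 / (24000/1001) = 51130079/24000 s.
Target frame: (51130079/24000) × (30000/1001) = 255395/4 ≈ 63848.750 → 63849.

frame 63849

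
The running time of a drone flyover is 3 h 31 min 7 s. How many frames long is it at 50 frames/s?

3 h 31 min 7 s = 12667 s.
Frames = 12667 × 50 = 633350.

633350 frames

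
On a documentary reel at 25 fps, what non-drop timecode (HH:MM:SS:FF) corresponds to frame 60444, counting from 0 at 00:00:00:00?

00:40:17:19

60444 ÷ 25 = 2417 full seconds, remainder 19 frames.
2417 s = 0 h 40 min 17 s.
Timecode: 00:40:17:19.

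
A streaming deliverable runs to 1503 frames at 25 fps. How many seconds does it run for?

60.12 seconds

Running time = 1503 / (25) = 60.12 s.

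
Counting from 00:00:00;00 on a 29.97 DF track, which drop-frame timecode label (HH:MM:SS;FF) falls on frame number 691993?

06:24:49;15

Each 10-minute DF block holds 10 × 60 × 30 − 9 × 2 = 17982 frames. 691993 ÷ 17982 → 38 full blocks, remainder 8677.
Within the partial block the first minute is 1800 frames and each further minute 1798, so 4 further minute boundaries passed. Total skipped labels = 18 × 38 + 2 × 4 = 692.
Non-drop label index = 691993 + 692 = 692685; at 30 labels/s that is 06:24:49:15, i.e. DF 06:24:49;15.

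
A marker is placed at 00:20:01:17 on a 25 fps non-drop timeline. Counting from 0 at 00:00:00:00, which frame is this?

frame 30042

Total seconds to the label: (0 × 3600 + 20 × 60 + 1) = 1201.
Frame index = 1201 × 25 + 17 = 30042.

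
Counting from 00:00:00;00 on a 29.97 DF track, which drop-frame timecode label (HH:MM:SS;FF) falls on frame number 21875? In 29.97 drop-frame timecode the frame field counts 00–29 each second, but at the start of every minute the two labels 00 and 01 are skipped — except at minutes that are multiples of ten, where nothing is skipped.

00:12:09;27

Each 10-minute DF block holds 10 × 60 × 30 − 9 × 2 = 17982 frames. 21875 ÷ 17982 → 1 full block, remainder 3893.
Within the partial block the first minute is 1800 frames and each further minute 1798, so 2 further minute boundaries passed. Total skipped labels = 18 × 1 + 2 × 2 = 22.
Non-drop label index = 21875 + 22 = 21897; at 30 labels/s that is 00:12:09:27, i.e. DF 00:12:09;27.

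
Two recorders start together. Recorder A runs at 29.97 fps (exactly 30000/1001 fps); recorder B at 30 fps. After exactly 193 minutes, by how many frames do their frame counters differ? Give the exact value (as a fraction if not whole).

347400/1001 frames

193 min = 11580 s.
A emits 30000/1001 × 11580 = 347400000/1001 frames; B emits 30 × 11580 = 347400.
Difference = 347400/1001 frames (≈ 347.0529); B is ahead of A.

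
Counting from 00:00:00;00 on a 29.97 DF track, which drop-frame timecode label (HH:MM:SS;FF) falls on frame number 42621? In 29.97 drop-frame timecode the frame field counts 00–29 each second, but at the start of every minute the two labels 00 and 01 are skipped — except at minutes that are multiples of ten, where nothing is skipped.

Ten DF minutes hold 17982 frames, so frame 42621 lies in block 2 (frames 35964–53945) with 6657 frames into that block.
The block's first minute is 1800 frames and the rest 1798 each; 6657 frames reaches minute 3, so 2 × 18 + 3 × 2 = 42 labels have been skipped so far.
Adding those back, label number 42621 + 42 = 42663 at 30 labels/s is 1422 s + 3 f = 0 h 23 min 42 s frame 3, i.e. 00:23:42;03.

00:23:42;03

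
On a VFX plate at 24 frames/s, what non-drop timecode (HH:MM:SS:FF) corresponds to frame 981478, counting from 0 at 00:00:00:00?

11:21:34:22

981478 ÷ 24 = 40894 full seconds, remainder 22 frames.
40894 s = 11 h 21 min 34 s.
Timecode: 11:21:34:22.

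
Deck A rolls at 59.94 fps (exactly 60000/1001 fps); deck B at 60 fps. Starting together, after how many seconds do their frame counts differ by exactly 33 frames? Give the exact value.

550.55 seconds

The gap grows by |60 − 60000/1001| = 60/1001 frames per second.
Time for a 33-frame gap: 33 ÷ (60/1001) = 550.55 s.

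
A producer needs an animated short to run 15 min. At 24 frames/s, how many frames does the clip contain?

21600 frames

15 min = 900 s.
Frames = 900 × 24 = 21600.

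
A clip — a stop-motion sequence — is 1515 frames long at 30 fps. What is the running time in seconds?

Running time = 1515 / (30) = 50.5 s.

50.5 seconds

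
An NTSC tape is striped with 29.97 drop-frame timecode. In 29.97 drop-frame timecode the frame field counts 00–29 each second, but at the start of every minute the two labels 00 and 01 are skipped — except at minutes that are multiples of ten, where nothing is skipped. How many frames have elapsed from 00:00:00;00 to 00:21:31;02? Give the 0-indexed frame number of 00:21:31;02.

38694

Complete 10-minute blocks: 2, each 17982 frames → 35964.
Remaining 1 whole minute in the current block: 1800 + 0 × 1798 = 1800 frames.
Within the current minute: 31 × 30 + 2 − 2 = 930 (labels ;00/;01 skipped at this minute). Total = 35964 + 1800 + 930 = 38694.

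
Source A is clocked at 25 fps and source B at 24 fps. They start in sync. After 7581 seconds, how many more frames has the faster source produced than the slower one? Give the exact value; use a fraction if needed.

A emits 25 × 7581 = 189525 frames; B emits 24 × 7581 = 181944.
Difference = 7581 frames; B is behind A.

7581 frames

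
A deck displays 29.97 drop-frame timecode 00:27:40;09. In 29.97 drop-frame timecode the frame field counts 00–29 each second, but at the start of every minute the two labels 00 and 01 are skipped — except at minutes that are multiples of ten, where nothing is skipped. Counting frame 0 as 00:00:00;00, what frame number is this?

Complete 10-minute blocks: 2, each 17982 frames → 35964.
Remaining 7 whole minutes in the current block: 1800 + 6 × 1798 = 12588 frames.
Within the current minute: 40 × 30 + 9 − 2 = 1207 (labels ;00/;01 skipped at this minute). Total = 35964 + 12588 + 1207 = 49759.

49759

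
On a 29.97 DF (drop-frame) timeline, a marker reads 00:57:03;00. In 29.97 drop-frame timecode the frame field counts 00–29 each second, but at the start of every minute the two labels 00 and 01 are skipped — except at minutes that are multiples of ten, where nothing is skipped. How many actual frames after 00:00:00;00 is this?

102586

Complete 10-minute blocks: 5, each 17982 frames → 89910.
Remaining 7 whole minutes in the current block: 1800 + 6 × 1798 = 12588 frames.
Within the current minute: 3 × 30 + 0 − 2 = 88 (labels ;00/;01 skipped at this minute). Total = 89910 + 12588 + 88 = 102586.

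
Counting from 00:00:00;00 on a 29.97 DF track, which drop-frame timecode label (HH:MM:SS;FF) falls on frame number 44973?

Ten DF minutes hold 17982 frames, so frame 44973 lies in block 2 (frames 35964–53945) with 9009 frames into that block.
The block's first minute is 1800 frames and the rest 1798 each; 9009 frames reaches minute 5, so 2 × 18 + 5 × 2 = 46 labels have been skipped so far.
Adding those back, label number 44973 + 46 = 45019 at 30 labels/s is 1500 s + 19 f = 0 h 25 min 0 s frame 19, i.e. 00:25:00;19.

00:25:00;19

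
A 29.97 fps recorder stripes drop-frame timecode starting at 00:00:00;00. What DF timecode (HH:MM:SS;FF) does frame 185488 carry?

01:43:09;04

Each 10-minute DF block holds 10 × 60 × 30 − 9 × 2 = 17982 frames. 185488 ÷ 17982 → 10 full blocks, remainder 5668.
Within the partial block the first minute is 1800 frames and each further minute 1798, so 3 further minute boundaries passed. Total skipped labels = 18 × 10 + 2 × 3 = 186.
Non-drop label index = 185488 + 186 = 185674; at 30 labels/s that is 01:43:09:04, i.e. DF 01:43:09;04.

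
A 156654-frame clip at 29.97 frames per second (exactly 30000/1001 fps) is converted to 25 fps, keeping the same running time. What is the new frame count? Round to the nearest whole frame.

130676 frames

Frames at target rate = 156654 × (25) / (30000/1001) = 26135109/200 ≈ 130675.545.
Nearest whole frame: 130676.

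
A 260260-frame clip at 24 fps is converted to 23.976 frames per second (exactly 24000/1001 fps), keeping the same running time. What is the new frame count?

260000 frames

Target frames = source frames × (target rate / source rate) = 260260 × (24000/1001)/(24) = 260260 × 1000/1001 = 260000.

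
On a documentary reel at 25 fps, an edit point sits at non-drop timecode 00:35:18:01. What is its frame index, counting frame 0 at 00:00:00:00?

frame 52951

Total seconds to the label: (0 × 3600 + 35 × 60 + 18) = 2118.
Frame index = 2118 × 25 + 1 = 52951.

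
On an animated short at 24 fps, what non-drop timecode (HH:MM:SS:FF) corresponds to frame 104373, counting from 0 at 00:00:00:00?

01:12:28:21

104373 ÷ 24 = 4348 full seconds, remainder 21 frames.
4348 s = 1 h 12 min 28 s.
Timecode: 01:12:28:21.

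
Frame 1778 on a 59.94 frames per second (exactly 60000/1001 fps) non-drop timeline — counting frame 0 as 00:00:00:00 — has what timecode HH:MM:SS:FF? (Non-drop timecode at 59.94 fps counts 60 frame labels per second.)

1778 ÷ 60 = 29 full seconds, remainder 38 frames.
29 s = 0 h 0 min 29 s.
Timecode: 00:00:29:38.

00:00:29:38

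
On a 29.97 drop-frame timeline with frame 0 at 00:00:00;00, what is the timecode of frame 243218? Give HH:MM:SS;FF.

02:15:15;12

Ten DF minutes hold 17982 frames, so frame 243218 lies in block 13 (frames 233766–251747) with 9452 frames into that block.
The block's first minute is 1800 frames and the rest 1798 each; 9452 frames reaches minute 5, so 13 × 18 + 5 × 2 = 244 labels have been skipped so far.
Adding those back, label number 243218 + 244 = 243462 at 30 labels/s is 8115 s + 12 f = 2 h 15 min 15 s frame 12, i.e. 02:15:15;12.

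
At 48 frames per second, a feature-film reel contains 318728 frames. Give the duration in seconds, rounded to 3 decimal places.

6640.167 seconds

Running time = 318728 × 1/48 = 39841/6 s ≈ 6640.167 s.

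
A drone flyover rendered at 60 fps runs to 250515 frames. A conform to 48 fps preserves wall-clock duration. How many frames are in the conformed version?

Target frames = source frames × (target rate / source rate) = 250515 × (48)/(60) = 250515 × 4/5 = 200412.

200412 frames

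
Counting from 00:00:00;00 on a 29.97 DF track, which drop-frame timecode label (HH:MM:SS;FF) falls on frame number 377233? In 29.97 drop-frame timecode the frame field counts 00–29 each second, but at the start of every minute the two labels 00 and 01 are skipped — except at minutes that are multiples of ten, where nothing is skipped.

Each 10-minute DF block holds 10 × 60 × 30 − 9 × 2 = 17982 frames. 377233 ÷ 17982 → 20 full blocks, remainder 17593.
Within the partial block the first minute is 1800 frames and each further minute 1798, so 9 further minute boundaries passed. Total skipped labels = 18 × 20 + 2 × 9 = 378.
Non-drop label index = 377233 + 378 = 377611; at 30 labels/s that is 03:29:47:01, i.e. DF 03:29:47;01.

03:29:47;01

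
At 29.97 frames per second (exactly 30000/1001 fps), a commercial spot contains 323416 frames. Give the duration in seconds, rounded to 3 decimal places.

10791.314 seconds

Running time = 323416 × 1001/30000 = 40467427/3750 s ≈ 10791.314 s.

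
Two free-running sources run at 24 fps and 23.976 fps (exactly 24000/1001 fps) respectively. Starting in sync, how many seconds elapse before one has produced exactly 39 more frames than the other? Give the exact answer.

The gap grows by |24000/1001 − 24| = 24/1001 frames per second.
Time for a 39-frame gap: 39 ÷ (24/1001) = 1626.625 s.

1626.625 seconds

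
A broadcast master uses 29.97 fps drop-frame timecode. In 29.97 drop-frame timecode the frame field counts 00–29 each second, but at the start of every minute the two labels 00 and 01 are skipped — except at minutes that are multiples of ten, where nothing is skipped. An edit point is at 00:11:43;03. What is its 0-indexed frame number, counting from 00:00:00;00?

Complete 10-minute blocks: 1, each 17982 frames → 17982.
Remaining 1 whole minute in the current block: 1800 + 0 × 1798 = 1800 frames.
Within the current minute: 43 × 30 + 3 − 2 = 1291 (labels ;00/;01 skipped at this minute). Total = 17982 + 1800 + 1291 = 21073.

21073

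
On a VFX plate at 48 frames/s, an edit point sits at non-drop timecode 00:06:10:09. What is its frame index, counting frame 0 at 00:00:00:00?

Total seconds to the label: (0 × 3600 + 6 × 60 + 10) = 370.
Frame index = 370 × 48 + 9 = 17769.

frame 17769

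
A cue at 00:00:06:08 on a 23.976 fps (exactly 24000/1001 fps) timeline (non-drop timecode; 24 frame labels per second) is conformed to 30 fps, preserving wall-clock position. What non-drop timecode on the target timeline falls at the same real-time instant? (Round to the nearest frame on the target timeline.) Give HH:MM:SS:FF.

00:00:06:10

Source frame index: (0×3600 + 0×60 + 6) × 24 + 8 = 152.
Real time: 152 / (24000/1001) = 19019/3000 s.
Target frame: (19019/3000) × (30) = 19019/100 ≈ 190.190 → 190.
At 30 labels/s: frame 190 → 00:00:06:10.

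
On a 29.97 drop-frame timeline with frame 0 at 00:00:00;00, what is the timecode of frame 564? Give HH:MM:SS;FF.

00:00:18;24

Ten DF minutes hold 17982 frames, so frame 564 lies in block 0 (frames 0–17981) with 564 frames into that block.
The block's first minute is 1800 frames and the rest 1798 each; 564 frames reaches minute 0, so 0 × 18 + 0 × 2 = 0 labels have been skipped so far.
Adding those back, label number 564 + 0 = 564 at 30 labels/s is 18 s + 24 f = 0 h 0 min 18 s frame 24, i.e. 00:00:18;24.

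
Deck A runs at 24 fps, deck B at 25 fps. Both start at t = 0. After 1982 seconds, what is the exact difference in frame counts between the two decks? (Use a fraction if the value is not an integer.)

A emits 24 × 1982 = 47568 frames; B emits 25 × 1982 = 49550.
Difference = 1982 frames; B is ahead of A.

1982 frames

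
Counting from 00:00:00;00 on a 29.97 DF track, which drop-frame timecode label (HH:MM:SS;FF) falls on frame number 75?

00:00:02;15

Ten DF minutes hold 17982 frames, so frame 75 lies in block 0 (frames 0–17981) with 75 frames into that block.
The block's first minute is 1800 frames and the rest 1798 each; 75 frames reaches minute 0, so 0 × 18 + 0 × 2 = 0 labels have been skipped so far.
Adding those back, label number 75 + 0 = 75 at 30 labels/s is 2 s + 15 f = 0 h 0 min 2 s frame 15, i.e. 00:00:02;15.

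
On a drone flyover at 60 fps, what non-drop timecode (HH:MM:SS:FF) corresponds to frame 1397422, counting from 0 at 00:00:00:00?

1397422 ÷ 60 = 23290 full seconds, remainder 22 frames.
23290 s = 6 h 28 min 10 s.
Timecode: 06:28:10:22.

06:28:10:22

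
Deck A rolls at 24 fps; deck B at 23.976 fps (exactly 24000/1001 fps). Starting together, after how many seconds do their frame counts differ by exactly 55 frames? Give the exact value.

55055/24 seconds

The gap grows by |24000/1001 − 24| = 24/1001 frames per second.
Time for a 55-frame gap: 55 ÷ (24/1001) = 55055/24 s.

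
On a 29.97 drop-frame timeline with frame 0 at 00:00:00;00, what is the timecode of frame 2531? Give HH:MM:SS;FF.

00:01:24;13

Ten DF minutes hold 17982 frames, so frame 2531 lies in block 0 (frames 0–17981) with 2531 frames into that block.
The block's first minute is 1800 frames and the rest 1798 each; 2531 frames reaches minute 1, so 0 × 18 + 1 × 2 = 2 labels have been skipped so far.
Adding those back, label number 2531 + 2 = 2533 at 30 labels/s is 84 s + 13 f = 0 h 1 min 24 s frame 13, i.e. 00:01:24;13.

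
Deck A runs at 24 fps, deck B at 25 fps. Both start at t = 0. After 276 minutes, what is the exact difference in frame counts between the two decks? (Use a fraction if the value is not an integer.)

276 min = 16560 s.
A emits 24 × 16560 = 397440 frames; B emits 25 × 16560 = 414000.
Difference = 16560 frames; B is ahead of A.

16560 frames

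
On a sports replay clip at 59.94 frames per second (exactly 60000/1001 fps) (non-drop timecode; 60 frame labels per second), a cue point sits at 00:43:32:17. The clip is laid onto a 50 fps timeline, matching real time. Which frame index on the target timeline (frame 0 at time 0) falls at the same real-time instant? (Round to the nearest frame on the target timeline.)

frame 130745

Source frame index: (0×3600 + 43×60 + 32) × 60 + 17 = 156737.
Real time: 156737 / (60000/1001) = 156893737/60000 s.
Target frame: (156893737/60000) × (50) = 156893737/1200 ≈ 130744.781 → 130745.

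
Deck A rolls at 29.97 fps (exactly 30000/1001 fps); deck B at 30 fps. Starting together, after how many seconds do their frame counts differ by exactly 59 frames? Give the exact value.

The gap grows by |30 − 30000/1001| = 30/1001 frames per second.
Time for a 59-frame gap: 59 ÷ (30/1001) = 59059/30 s.

59059/30 seconds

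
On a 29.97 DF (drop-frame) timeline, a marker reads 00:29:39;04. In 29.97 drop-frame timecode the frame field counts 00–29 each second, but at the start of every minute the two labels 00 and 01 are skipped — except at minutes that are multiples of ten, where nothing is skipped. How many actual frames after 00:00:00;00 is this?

53320

As if non-drop at 30 labels/s: (0 × 3600 + 29 × 60 + 39) × 30 + 4 = 53374.
Minute boundaries passed: 29; those not divisible by 10: 29 − 2 = 27; dropped labels = 2 × 27 = 54.
Actual frame index = 53374 − 54 = 53320.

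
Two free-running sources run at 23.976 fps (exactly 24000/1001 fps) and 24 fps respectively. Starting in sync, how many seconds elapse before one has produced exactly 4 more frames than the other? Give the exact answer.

1001/6 seconds

The gap grows by |24 − 24000/1001| = 24/1001 frames per second.
Time for a 4-frame gap: 4 ÷ (24/1001) = 1001/6 s.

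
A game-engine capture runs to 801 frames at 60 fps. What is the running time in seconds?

Running time = 801 / (60) = 13.35 s.

13.35 seconds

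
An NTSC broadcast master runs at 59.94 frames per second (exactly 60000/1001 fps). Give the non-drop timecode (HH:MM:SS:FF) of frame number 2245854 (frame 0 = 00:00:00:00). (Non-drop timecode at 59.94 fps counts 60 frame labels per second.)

10:23:50:54

2245854 ÷ 60 = 37430 full seconds, remainder 54 frames.
37430 s = 10 h 23 min 50 s.
Timecode: 10:23:50:54.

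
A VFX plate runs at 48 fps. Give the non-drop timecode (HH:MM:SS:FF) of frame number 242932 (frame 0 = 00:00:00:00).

01:24:21:04

242932 ÷ 48 = 5061 full seconds, remainder 4 frames.
5061 s = 1 h 24 min 21 s.
Timecode: 01:24:21:04.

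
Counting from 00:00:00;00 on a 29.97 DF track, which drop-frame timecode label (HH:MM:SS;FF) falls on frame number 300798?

02:47:16;20

Each 10-minute DF block holds 10 × 60 × 30 − 9 × 2 = 17982 frames. 300798 ÷ 17982 → 16 full blocks, remainder 13086.
Within the partial block the first minute is 1800 frames and each further minute 1798, so 7 further minute boundaries passed. Total skipped labels = 18 × 16 + 2 × 7 = 302.
Non-drop label index = 300798 + 302 = 301100; at 30 labels/s that is 02:47:16:20, i.e. DF 02:47:16;20.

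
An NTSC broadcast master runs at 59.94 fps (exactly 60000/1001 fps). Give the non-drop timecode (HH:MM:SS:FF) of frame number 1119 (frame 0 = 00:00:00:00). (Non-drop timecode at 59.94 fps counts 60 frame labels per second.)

1119 ÷ 60 = 18 full seconds, remainder 39 frames.
18 s = 0 h 0 min 18 s.
Timecode: 00:00:18:39.

00:00:18:39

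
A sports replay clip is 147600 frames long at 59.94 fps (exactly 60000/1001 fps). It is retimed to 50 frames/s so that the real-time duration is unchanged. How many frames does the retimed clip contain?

123123 frames

Target frames = source frames × (target rate / source rate) = 147600 × (50)/(60000/1001) = 147600 × 1001/1200 = 123123.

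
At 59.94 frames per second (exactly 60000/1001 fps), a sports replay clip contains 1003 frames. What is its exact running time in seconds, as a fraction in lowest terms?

1004003/60000 seconds

Running time = 1003 ÷ (60000/1001) = 1003 × 1001/60000 = 1004003/60000 s.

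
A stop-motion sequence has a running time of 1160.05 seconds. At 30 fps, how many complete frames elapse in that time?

34801 frames

Frames = 1160.05 × 30 = 69603/2 ≈ 34801.5000.
Complete frames: 34801.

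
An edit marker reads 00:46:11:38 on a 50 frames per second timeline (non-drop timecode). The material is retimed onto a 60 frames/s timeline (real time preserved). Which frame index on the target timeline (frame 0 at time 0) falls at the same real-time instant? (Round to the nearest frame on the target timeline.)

frame 166306

Source frame index: (0×3600 + 46×60 + 11) × 50 + 38 = 138588.
Real time: 138588 / (50) = 69294/25 s.
Target frame: (69294/25) × (60) = 831528/5 ≈ 166305.600 → 166306.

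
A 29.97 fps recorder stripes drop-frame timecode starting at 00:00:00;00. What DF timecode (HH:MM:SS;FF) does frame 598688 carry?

Ten DF minutes hold 17982 frames, so frame 598688 lies in block 33 (frames 593406–611387) with 5282 frames into that block.
The block's first minute is 1800 frames and the rest 1798 each; 5282 frames reaches minute 2, so 33 × 18 + 2 × 2 = 598 labels have been skipped so far.
Adding those back, label number 598688 + 598 = 599286 at 30 labels/s is 19976 s + 6 f = 5 h 32 min 56 s frame 6, i.e. 05:32:56;06.

05:32:56;06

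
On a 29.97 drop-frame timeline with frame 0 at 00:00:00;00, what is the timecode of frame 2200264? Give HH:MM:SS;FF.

Each 10-minute DF block holds 10 × 60 × 30 − 9 × 2 = 17982 frames. 2200264 ÷ 17982 → 122 full blocks, remainder 6460.
Within the partial block the first minute is 1800 frames and each further minute 1798, so 3 further minute boundaries passed. Total skipped labels = 18 × 122 + 2 × 3 = 2202.
Non-drop label index = 2200264 + 2202 = 2202466; at 30 labels/s that is 20:23:35:16, i.e. DF 20:23:35;16.

20:23:35;16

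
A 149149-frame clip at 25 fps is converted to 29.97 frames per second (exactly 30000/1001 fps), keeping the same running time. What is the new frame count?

Target frames = source frames × (target rate / source rate) = 149149 × (30000/1001)/(25) = 149149 × 1200/1001 = 178800.

178800 frames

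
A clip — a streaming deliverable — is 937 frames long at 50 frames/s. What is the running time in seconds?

Running time = 937 / (50) = 18.74 s.

18.74 seconds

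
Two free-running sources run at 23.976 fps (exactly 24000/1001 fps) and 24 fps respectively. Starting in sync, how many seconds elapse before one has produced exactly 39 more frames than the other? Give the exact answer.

1626.625 seconds

The gap grows by |24 − 24000/1001| = 24/1001 frames per second.
Time for a 39-frame gap: 39 ÷ (24/1001) = 1626.625 s.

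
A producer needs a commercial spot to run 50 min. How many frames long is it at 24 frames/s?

72000 frames

50 min = 3000 s.
Frames = 3000 × 24 = 72000.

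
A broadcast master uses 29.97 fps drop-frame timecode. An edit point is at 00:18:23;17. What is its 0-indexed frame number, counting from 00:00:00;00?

As if non-drop at 30 labels/s: (0 × 3600 + 18 × 60 + 23) × 30 + 17 = 33107.
Minute boundaries passed: 18; those not divisible by 10: 18 − 1 = 17; dropped labels = 2 × 17 = 34.
Actual frame index = 33107 − 34 = 33073.

33073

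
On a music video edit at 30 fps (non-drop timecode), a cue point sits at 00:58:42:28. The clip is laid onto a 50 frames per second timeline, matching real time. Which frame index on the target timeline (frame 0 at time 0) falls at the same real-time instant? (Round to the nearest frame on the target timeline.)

frame 176147

Source frame index: (0×3600 + 58×60 + 42) × 30 + 28 = 105688.
Real time: 105688 / (30) = 52844/15 s.
Target frame: (52844/15) × (50) = 528440/3 ≈ 176146.667 → 176147.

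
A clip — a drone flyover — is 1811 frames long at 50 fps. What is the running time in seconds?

Running time = 1811 / (50) = 36.22 s.

36.22 seconds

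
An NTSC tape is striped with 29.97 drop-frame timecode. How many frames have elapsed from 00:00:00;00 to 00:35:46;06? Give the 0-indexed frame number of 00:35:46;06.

Complete 10-minute blocks: 3, each 17982 frames → 53946.
Remaining 5 whole minutes in the current block: 1800 + 4 × 1798 = 8992 frames.
Within the current minute: 46 × 30 + 6 − 2 = 1384 (labels ;00/;01 skipped at this minute). Total = 53946 + 8992 + 1384 = 64322.

64322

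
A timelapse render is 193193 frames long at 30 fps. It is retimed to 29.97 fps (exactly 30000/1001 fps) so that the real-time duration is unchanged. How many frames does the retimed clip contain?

193000 frames

Target frames = source frames × (target rate / source rate) = 193193 × (30000/1001)/(30) = 193193 × 1000/1001 = 193000.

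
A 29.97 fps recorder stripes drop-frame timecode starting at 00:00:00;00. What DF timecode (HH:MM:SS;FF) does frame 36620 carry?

00:20:21;26

Ten DF minutes hold 17982 frames, so frame 36620 lies in block 2 (frames 35964–53945) with 656 frames into that block.
The block's first minute is 1800 frames and the rest 1798 each; 656 frames reaches minute 0, so 2 × 18 + 0 × 2 = 36 labels have been skipped so far.
Adding those back, label number 36620 + 36 = 36656 at 30 labels/s is 1221 s + 26 f = 0 h 20 min 21 s frame 26, i.e. 00:20:21;26.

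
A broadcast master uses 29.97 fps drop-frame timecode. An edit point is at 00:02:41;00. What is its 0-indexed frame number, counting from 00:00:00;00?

4826

Complete 10-minute blocks: 0, each 17982 frames → 0.
Remaining 2 whole minutes in the current block: 1800 + 1 × 1798 = 3598 frames.
Within the current minute: 41 × 30 + 0 − 2 = 1228 (labels ;00/;01 skipped at this minute). Total = 0 + 3598 + 1228 = 4826.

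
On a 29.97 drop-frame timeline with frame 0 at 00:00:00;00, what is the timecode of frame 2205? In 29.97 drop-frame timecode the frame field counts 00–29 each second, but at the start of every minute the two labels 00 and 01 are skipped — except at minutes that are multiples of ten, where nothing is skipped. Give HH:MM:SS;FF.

00:01:13;17

Ten DF minutes hold 17982 frames, so frame 2205 lies in block 0 (frames 0–17981) with 2205 frames into that block.
The block's first minute is 1800 frames and the rest 1798 each; 2205 frames reaches minute 1, so 0 × 18 + 1 × 2 = 2 labels have been skipped so far.
Adding those back, label number 2205 + 2 = 2207 at 30 labels/s is 73 s + 17 f = 0 h 1 min 13 s frame 17, i.e. 00:01:13;17.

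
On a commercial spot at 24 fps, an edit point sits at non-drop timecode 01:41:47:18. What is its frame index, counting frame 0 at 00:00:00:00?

146586

Total seconds to the label: (1 × 3600 + 41 × 60 + 47) = 6107.
Frame index = 6107 × 24 + 18 = 146586.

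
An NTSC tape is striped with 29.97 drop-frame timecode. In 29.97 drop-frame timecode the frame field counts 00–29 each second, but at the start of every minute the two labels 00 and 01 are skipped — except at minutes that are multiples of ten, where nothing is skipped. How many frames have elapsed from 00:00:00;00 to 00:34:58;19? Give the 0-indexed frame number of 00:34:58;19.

As if non-drop at 30 labels/s: (0 × 3600 + 34 × 60 + 58) × 30 + 19 = 62959.
Minute boundaries passed: 34; those not divisible by 10: 34 − 3 = 31; dropped labels = 2 × 31 = 62.
Actual frame index = 62959 − 62 = 62897.

62897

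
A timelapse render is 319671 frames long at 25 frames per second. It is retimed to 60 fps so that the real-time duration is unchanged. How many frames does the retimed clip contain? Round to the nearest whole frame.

767210 frames

Frames at target rate = 319671 × (60) / (25) = 3836052/5 ≈ 767210.400.
Nearest whole frame: 767210.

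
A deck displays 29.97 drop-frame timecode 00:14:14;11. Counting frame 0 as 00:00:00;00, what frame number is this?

25605

Complete 10-minute blocks: 1, each 17982 frames → 17982.
Remaining 4 whole minutes in the current block: 1800 + 3 × 1798 = 7194 frames.
Within the current minute: 14 × 30 + 11 − 2 = 429 (labels ;00/;01 skipped at this minute). Total = 17982 + 7194 + 429 = 25605.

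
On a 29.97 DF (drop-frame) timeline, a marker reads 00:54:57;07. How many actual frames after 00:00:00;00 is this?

Complete 10-minute blocks: 5, each 17982 frames → 89910.
Remaining 4 whole minutes in the current block: 1800 + 3 × 1798 = 7194 frames.
Within the current minute: 57 × 30 + 7 − 2 = 1715 (labels ;00/;01 skipped at this minute). Total = 89910 + 7194 + 1715 = 98819.

98819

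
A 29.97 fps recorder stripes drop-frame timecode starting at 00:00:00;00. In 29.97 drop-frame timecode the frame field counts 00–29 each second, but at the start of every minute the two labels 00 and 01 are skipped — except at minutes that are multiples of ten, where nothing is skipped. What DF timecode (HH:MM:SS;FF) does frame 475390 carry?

04:24:22;06

Each 10-minute DF block holds 10 × 60 × 30 − 9 × 2 = 17982 frames. 475390 ÷ 17982 → 26 full blocks, remainder 7858.
Within the partial block the first minute is 1800 frames and each further minute 1798, so 4 further minute boundaries passed. Total skipped labels = 18 × 26 + 2 × 4 = 476.
Non-drop label index = 475390 + 476 = 475866; at 30 labels/s that is 04:24:22:06, i.e. DF 04:24:22;06.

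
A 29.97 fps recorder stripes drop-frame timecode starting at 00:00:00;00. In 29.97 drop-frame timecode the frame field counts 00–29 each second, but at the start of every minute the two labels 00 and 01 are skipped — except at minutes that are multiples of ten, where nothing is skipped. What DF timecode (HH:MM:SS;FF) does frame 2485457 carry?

23:02:11;15

Each 10-minute DF block holds 10 × 60 × 30 − 9 × 2 = 17982 frames. 2485457 ÷ 17982 → 138 full blocks, remainder 3941.
Within the partial block the first minute is 1800 frames and each further minute 1798, so 2 further minute boundaries passed. Total skipped labels = 18 × 138 + 2 × 2 = 2488.
Non-drop label index = 2485457 + 2488 = 2487945; at 30 labels/s that is 23:02:11:15, i.e. DF 23:02:11;15.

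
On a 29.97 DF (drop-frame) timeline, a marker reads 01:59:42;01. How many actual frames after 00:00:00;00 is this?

As if non-drop at 30 labels/s: (1 × 3600 + 59 × 60 + 42) × 30 + 1 = 215461.
Minute boundaries passed: 119; those not divisible by 10: 119 − 11 = 108; dropped labels = 2 × 108 = 216.
Actual frame index = 215461 − 216 = 215245.

215245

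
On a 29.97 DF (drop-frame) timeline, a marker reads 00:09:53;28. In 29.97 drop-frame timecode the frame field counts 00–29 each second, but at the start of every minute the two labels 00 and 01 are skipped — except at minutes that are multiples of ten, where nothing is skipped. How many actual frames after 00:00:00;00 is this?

As if non-drop at 30 labels/s: (0 × 3600 + 9 × 60 + 53) × 30 + 28 = 17818.
Minute boundaries passed: 9; those not divisible by 10: 9 − 0 = 9; dropped labels = 2 × 9 = 18.
Actual frame index = 17818 − 18 = 17800.

17800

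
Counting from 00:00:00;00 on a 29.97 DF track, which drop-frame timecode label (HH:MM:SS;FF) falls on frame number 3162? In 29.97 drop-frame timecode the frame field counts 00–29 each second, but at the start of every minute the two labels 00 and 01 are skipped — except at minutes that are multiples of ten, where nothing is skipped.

00:01:45;14

Ten DF minutes hold 17982 frames, so frame 3162 lies in block 0 (frames 0–17981) with 3162 frames into that block.
The block's first minute is 1800 frames and the rest 1798 each; 3162 frames reaches minute 1, so 0 × 18 + 1 × 2 = 2 labels have been skipped so far.
Adding those back, label number 3162 + 2 = 3164 at 30 labels/s is 105 s + 14 f = 0 h 1 min 45 s frame 14, i.e. 00:01:45;14.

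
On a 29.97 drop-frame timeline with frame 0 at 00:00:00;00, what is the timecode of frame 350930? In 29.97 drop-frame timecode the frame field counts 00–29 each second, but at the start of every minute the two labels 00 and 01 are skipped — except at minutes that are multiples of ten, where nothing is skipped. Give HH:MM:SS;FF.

03:15:09;12

Each 10-minute DF block holds 10 × 60 × 30 − 9 × 2 = 17982 frames. 350930 ÷ 17982 → 19 full blocks, remainder 9272.
Within the partial block the first minute is 1800 frames and each further minute 1798, so 5 further minute boundaries passed. Total skipped labels = 18 × 19 + 2 × 5 = 352.
Non-drop label index = 350930 + 352 = 351282; at 30 labels/s that is 03:15:09:12, i.e. DF 03:15:09;12.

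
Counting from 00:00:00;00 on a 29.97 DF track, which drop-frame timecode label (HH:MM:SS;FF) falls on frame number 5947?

00:03:18;13

Ten DF minutes hold 17982 frames, so frame 5947 lies in block 0 (frames 0–17981) with 5947 frames into that block.
The block's first minute is 1800 frames and the rest 1798 each; 5947 frames reaches minute 3, so 0 × 18 + 3 × 2 = 6 labels have been skipped so far.
Adding those back, label number 5947 + 6 = 5953 at 30 labels/s is 198 s + 13 f = 0 h 3 min 18 s frame 13, i.e. 00:03:18;13.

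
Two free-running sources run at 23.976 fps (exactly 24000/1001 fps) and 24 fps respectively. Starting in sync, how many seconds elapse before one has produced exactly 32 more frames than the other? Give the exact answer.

4004/3 seconds

The gap grows by |24 − 24000/1001| = 24/1001 frames per second.
Time for a 32-frame gap: 32 ÷ (24/1001) = 4004/3 s.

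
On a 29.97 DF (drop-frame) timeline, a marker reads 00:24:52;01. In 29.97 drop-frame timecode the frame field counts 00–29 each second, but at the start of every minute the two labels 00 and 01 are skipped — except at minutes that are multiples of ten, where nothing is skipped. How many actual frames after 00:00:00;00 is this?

As if non-drop at 30 labels/s: (0 × 3600 + 24 × 60 + 52) × 30 + 1 = 44761.
Minute boundaries passed: 24; those not divisible by 10: 24 − 2 = 22; dropped labels = 2 × 22 = 44.
Actual frame index = 44761 − 44 = 44717.

44717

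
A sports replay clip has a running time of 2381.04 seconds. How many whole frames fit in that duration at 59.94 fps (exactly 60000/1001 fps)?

142719 frames

Frames = 2381.04 × 60000/1001 = 142862400/1001 ≈ 142719.6803.
Complete frames: 142719.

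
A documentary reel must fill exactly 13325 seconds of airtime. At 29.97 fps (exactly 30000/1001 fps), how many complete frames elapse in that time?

Frames = 13325 × 30000/1001 = 30750000/77 ≈ 399350.6494.
Complete frames: 399350.

399350 frames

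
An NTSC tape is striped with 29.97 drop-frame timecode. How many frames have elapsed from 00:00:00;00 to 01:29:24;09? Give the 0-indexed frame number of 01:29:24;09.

Complete 10-minute blocks: 8, each 17982 frames → 143856.
Remaining 9 whole minutes in the current block: 1800 + 8 × 1798 = 16184 frames.
Within the current minute: 24 × 30 + 9 − 2 = 727 (labels ;00/;01 skipped at this minute). Total = 143856 + 16184 + 727 = 160767.

160767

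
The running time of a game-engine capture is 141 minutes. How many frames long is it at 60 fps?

507600 frames

141 min = 8460 s.
Frames = 8460 × 60 = 507600.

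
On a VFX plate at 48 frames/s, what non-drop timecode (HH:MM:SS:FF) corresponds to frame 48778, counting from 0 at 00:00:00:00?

00:16:56:10

48778 ÷ 48 = 1016 full seconds, remainder 10 frames.
1016 s = 0 h 16 min 56 s.
Timecode: 00:16:56:10.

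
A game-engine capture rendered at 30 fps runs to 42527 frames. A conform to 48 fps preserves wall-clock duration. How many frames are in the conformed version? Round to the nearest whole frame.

68043 frames

Frames at target rate = 42527 × (48) / (30) = 340216/5 ≈ 68043.200.
Nearest whole frame: 68043.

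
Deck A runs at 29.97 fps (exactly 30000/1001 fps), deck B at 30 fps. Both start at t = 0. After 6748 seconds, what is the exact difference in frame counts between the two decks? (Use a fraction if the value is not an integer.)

A emits 30000/1001 × 6748 = 28920000/143 frames; B emits 30 × 6748 = 202440.
Difference = 28920/143 frames (≈ 202.2378); B is ahead of A.

28920/143 frames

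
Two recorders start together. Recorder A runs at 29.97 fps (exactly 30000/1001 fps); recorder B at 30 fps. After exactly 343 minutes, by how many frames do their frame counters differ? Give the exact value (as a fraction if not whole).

88200/143 frames

343 min = 20580 s.
A emits 30000/1001 × 20580 = 88200000/143 frames; B emits 30 × 20580 = 617400.
Difference = 88200/143 frames (≈ 616.7832); B is ahead of A.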